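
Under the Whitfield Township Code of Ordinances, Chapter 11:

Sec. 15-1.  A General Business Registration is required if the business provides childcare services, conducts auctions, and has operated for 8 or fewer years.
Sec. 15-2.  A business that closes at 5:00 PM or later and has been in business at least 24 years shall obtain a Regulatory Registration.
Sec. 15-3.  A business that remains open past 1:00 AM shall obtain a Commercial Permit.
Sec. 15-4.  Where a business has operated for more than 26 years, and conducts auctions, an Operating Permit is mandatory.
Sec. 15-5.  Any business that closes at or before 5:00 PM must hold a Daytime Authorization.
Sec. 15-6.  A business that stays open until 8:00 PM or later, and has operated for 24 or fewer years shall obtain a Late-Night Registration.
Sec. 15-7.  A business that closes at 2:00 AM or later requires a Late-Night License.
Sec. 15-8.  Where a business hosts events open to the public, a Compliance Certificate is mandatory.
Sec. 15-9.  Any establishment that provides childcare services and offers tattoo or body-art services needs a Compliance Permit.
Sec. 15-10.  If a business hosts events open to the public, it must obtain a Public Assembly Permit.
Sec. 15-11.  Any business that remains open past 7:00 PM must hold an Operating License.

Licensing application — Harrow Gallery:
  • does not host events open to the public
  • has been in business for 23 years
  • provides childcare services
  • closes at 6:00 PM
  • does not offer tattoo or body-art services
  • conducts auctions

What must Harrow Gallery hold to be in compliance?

None

Sec. 15-1. provides childcare services; conducts auctions; years in business 23 > 8 → General Business Registration not required.
Sec. 15-2. closes 6:00 PM, after 5:00 PM; years in business 23 < 24 → Regulatory Registration not required.
Sec. 15-3. closes 6:00 PM, at/before 1:00 AM → Commercial Permit not required.
Sec. 15-4. years in business 23 ≤ 26; conducts auctions → Operating Permit not required.
Sec. 15-5. closes 6:00 PM, after 5:00 PM → Daytime Authorization not required.
Sec. 15-6. closes 6:00 PM, at/before 8:00 PM; years in business 23 ≤ 24 → Late-Night Registration not required.
Sec. 15-7. closes 6:00 PM, at/before 2:00 AM → Late-Night License not required.
Sec. 15-8. does not host events open to the public → Compliance Certificate not required.
Sec. 15-9. provides childcare services; does not offer tattoo or body-art services → Compliance Permit not required.
Sec. 15-10. does not host events open to the public → Public Assembly Permit not required.
Sec. 15-11. closes 6:00 PM, at/before 7:00 PM → Operating License not required.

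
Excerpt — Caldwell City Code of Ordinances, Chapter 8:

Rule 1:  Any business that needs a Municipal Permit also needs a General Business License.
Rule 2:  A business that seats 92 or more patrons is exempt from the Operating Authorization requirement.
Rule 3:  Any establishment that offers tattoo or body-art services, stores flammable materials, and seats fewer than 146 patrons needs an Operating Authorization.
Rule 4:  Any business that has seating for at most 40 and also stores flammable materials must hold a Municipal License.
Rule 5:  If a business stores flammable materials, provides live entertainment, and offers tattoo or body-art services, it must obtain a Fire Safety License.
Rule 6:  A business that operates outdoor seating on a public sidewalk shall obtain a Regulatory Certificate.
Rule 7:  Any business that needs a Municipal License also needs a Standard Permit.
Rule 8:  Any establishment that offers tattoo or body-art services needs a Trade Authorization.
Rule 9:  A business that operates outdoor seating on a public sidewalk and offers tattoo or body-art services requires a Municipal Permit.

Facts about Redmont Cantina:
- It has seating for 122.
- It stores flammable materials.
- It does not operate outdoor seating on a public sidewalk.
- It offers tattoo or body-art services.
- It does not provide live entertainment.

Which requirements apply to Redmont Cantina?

Trade Authorization

Rule 1: Municipal Permit is not required → no effect.
Rule 2: seating 122 ≥ 92 → exempt from Operating Authorization.
Rule 3: offers tattoo or body-art services; stores flammable materials; seating 122 < 146 → Operating Authorization required.
Rule 4: seating 122 > 40; stores flammable materials → Municipal License not required.
Rule 5: stores flammable materials; does not provide live entertainment; offers tattoo or body-art services → Fire Safety License not required.
Rule 6: does not operate outdoor seating on a public sidewalk → Regulatory Certificate not required.
Rule 7: Municipal License is not required → no effect.
Rule 8: offers tattoo or body-art services → Trade Authorization required.
Rule 9: does not operate outdoor seating on a public sidewalk; offers tattoo or body-art services → Municipal Permit not required.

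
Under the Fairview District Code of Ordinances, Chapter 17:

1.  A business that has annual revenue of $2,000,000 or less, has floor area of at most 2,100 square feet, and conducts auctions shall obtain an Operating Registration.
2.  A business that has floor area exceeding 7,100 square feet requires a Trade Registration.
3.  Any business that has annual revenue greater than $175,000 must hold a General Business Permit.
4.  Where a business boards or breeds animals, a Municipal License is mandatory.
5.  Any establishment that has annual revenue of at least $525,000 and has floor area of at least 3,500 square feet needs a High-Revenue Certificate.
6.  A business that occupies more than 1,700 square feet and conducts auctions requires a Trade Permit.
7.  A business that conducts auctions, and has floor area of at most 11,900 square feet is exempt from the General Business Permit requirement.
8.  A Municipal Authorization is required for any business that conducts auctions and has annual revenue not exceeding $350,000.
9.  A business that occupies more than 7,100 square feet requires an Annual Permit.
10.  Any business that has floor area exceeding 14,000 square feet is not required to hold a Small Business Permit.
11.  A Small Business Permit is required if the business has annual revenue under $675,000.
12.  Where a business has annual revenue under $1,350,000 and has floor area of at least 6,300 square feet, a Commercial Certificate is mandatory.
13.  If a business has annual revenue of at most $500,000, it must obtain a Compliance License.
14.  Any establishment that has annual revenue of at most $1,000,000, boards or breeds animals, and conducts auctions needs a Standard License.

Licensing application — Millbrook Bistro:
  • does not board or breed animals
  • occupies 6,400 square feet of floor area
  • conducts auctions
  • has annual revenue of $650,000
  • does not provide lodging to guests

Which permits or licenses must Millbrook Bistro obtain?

1. revenue $650,000 ≤ $2,000,000; floor area 6,400 square feet > 2,100 square feet; conducts auctions → Operating Registration not required.
2. floor area 6,400 square feet ≤ 7,100 square feet → Trade Registration not required.
3. revenue $650,000 > $175,000 → General Business Permit required.
4. does not board or breed animals → Municipal License not required.
5. revenue $650,000 ≥ $525,000; floor area 6,400 square feet ≥ 3,500 square feet → High-Revenue Certificate required.
6. floor area 6,400 square feet > 1,700 square feet; conducts auctions → Trade Permit required.
7. conducts auctions; floor area 6,400 square feet ≤ 11,900 square feet → exempt from General Business Permit.
8. conducts auctions; revenue $650,000 > $350,000 → Municipal Authorization not required.
9. floor area 6,400 square feet ≤ 7,100 square feet → Annual Permit not required.
10. floor area 6,400 square feet ≤ 14,000 square feet → Small Business Permit exemption does not apply.
11. revenue $650,000 < $675,000 → Small Business Permit required.
12. revenue $650,000 < $1,350,000; floor area 6,400 square feet ≥ 6,300 square feet → Commercial Certificate required.
13. revenue $650,000 > $500,000 → Compliance License not required.
14. revenue $650,000 ≤ $1,000,000; does not board or breed animals; conducts auctions → Standard License not required.

Commercial Certificate, High-Revenue Certificate, Small Business Permit, Trade Permit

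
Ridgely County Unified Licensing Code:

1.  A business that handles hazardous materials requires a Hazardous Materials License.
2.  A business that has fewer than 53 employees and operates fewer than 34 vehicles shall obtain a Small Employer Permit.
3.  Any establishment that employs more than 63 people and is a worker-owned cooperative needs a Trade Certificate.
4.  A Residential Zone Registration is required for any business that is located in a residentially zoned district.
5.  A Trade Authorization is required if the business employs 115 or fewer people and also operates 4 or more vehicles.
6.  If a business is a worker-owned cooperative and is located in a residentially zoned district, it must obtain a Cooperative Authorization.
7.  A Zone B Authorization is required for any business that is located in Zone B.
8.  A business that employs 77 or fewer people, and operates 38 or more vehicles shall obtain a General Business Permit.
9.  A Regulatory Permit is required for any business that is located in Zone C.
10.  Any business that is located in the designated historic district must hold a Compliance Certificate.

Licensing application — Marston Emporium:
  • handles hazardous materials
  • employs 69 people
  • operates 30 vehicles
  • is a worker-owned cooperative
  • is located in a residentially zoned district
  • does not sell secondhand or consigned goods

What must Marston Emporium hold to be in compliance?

Cooperative Authorization, Hazardous Materials License, Residential Zone Registration, Trade Authorization, Trade Certificate

1. handles hazardous materials → Hazardous Materials License required.
2. employees 69 ≥ 53; vehicles 30 < 34 → Small Employer Permit not required.
3. employees 69 > 63; is a worker-owned cooperative → Trade Certificate required.
4. is located in a residentially zoned district → Residential Zone Registration required.
5. employees 69 ≤ 115; vehicles 30 ≥ 4 → Trade Authorization required.
6. is a worker-owned cooperative; is located in a residentially zoned district → Cooperative Authorization required.
7. is located in a residentially zoned district (not: is located in Zone B) → Zone B Authorization not required.
8. employees 69 ≤ 77; vehicles 30 < 38 → General Business Permit not required.
9. is located in a residentially zoned district (not: is located in Zone C) → Regulatory Permit not required.
10. is located in a residentially zoned district (not: is located in the designated historic district) → Compliance Certificate not required.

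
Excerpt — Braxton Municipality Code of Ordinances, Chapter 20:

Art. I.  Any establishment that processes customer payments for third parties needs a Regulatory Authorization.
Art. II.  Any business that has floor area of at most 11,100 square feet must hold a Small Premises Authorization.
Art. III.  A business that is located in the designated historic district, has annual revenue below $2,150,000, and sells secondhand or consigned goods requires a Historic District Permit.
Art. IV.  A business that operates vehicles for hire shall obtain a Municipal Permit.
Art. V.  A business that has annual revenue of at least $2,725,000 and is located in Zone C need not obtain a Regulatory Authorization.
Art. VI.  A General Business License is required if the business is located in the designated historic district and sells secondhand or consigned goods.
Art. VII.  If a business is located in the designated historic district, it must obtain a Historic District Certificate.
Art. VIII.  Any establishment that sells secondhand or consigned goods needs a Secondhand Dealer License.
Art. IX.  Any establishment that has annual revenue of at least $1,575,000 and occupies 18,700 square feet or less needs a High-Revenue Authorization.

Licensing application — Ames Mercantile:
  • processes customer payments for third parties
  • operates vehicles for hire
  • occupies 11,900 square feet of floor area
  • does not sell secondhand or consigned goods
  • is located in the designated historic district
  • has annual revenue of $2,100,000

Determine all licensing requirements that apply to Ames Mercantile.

High-Revenue Authorization, Historic District Certificate, Municipal Permit, Regulatory Authorization

Art. I. processes customer payments for third parties → Regulatory Authorization required.
Art. II. floor area 11,900 square feet > 11,100 square feet → Small Premises Authorization not required.
Art. III. is located in the designated historic district; revenue $2,100,000 < $2,150,000; does not sell secondhand or consigned goods → Historic District Permit not required.
Art. IV. operates vehicles for hire → Municipal Permit required.
Art. V. revenue $2,100,000 < $2,725,000; is located in the designated historic district (not: is located in Zone C) → Regulatory Authorization exemption does not apply.
Art. VI. is located in the designated historic district; does not sell secondhand or consigned goods → General Business License not required.
Art. VII. is located in the designated historic district → Historic District Certificate required.
Art. VIII. does not sell secondhand or consigned goods → Secondhand Dealer License not required.
Art. IX. revenue $2,100,000 ≥ $1,575,000; floor area 11,900 square feet ≤ 18,700 square feet → High-Revenue Authorization required.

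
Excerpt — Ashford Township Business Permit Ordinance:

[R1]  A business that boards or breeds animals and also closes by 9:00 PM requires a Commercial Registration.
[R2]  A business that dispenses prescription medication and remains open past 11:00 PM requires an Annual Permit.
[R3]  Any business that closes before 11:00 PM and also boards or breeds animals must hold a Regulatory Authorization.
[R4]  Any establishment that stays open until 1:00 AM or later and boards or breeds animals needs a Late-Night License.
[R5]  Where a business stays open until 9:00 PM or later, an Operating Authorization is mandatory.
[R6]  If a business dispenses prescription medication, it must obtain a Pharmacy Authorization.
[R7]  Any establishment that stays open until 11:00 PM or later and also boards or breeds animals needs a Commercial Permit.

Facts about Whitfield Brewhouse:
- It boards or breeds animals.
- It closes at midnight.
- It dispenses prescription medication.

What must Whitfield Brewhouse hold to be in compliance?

[R1] boards or breeds animals; closes midnight, after 9:00 PM → Commercial Registration not required.
[R2] dispenses prescription medication; closes midnight, after 11:00 PM → Annual Permit required.
[R3] closes midnight, after 11:00 PM; boards or breeds animals → Regulatory Authorization not required.
[R4] closes midnight, at/before 1:00 AM; boards or breeds animals → Late-Night License not required.
[R5] closes midnight, after 9:00 PM → Operating Authorization required.
[R6] dispenses prescription medication → Pharmacy Authorization required.
[R7] closes midnight, after 11:00 PM; boards or breeds animals → Commercial Permit required.

Annual Permit, Commercial Permit, Operating Authorization, Pharmacy Authorization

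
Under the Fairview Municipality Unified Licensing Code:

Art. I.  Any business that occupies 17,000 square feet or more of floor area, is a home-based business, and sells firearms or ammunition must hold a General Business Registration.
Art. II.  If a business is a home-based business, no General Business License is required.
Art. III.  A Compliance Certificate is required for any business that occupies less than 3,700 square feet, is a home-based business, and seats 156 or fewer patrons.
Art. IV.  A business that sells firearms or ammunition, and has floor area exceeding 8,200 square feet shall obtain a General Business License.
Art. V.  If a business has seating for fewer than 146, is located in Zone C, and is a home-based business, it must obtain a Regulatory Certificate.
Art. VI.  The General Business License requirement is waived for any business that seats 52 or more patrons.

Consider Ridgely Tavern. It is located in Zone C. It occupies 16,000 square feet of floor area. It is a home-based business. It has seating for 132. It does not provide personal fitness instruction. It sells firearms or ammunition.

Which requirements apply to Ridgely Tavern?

Art. I. floor area 16,000 square feet < 17,000 square feet; is a home-based business; sells firearms or ammunition → General Business Registration not required.
Art. II. is a home-based business → exempt from General Business License.
Art. III. floor area 16,000 square feet ≥ 3,700 square feet; is a home-based business; seating 132 ≤ 156 → Compliance Certificate not required.
Art. IV. sells firearms or ammunition; floor area 16,000 square feet > 8,200 square feet → General Business License required.
Art. V. seating 132 < 146; is located in Zone C; is a home-based business → Regulatory Certificate required.
Art. VI. seating 132 ≥ 52 → exempt from General Business License.

Regulatory Certificate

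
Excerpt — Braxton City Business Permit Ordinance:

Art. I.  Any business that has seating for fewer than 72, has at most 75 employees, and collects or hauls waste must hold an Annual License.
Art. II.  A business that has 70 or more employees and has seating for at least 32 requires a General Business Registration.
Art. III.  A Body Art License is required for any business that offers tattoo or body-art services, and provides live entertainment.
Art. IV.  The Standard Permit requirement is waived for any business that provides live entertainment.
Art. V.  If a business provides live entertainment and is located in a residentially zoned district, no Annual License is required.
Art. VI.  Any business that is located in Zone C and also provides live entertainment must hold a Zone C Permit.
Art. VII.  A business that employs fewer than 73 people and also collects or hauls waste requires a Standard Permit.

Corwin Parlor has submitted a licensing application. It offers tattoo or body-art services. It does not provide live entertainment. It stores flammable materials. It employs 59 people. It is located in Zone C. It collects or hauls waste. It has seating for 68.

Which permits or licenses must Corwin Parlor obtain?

Art. I. seating 68 < 72; employees 59 ≤ 75; collects or hauls waste → Annual License required.
Art. II. employees 59 < 70; seating 68 ≥ 32 → General Business Registration not required.
Art. III. offers tattoo or body-art services; does not provide live entertainment → Body Art License not required.
Art. IV. does not provide live entertainment → Standard Permit exemption does not apply.
Art. V. does not provide live entertainment; is located in Zone C (not: is located in a residentially zoned district) → Annual License exemption does not apply.
Art. VI. is located in Zone C; does not provide live entertainment → Zone C Permit not required.
Art. VII. employees 59 < 73; collects or hauls waste → Standard Permit required.

Annual License, Standard Permit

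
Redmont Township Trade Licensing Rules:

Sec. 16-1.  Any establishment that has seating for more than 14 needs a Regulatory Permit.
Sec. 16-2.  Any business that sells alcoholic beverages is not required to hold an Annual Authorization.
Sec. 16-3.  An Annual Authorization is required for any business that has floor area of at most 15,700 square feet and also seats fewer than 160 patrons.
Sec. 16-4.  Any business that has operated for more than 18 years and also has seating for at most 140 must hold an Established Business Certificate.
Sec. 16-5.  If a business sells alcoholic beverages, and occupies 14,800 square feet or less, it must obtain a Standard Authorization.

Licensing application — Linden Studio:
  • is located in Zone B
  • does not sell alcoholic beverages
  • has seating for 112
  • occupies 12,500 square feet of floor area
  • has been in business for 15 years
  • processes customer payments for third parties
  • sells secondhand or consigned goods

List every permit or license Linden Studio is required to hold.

Sec. 16-1. seating 112 > 14 → Regulatory Permit required.
Sec. 16-2. does not sell alcoholic beverages → Annual Authorization exemption does not apply.
Sec. 16-3. floor area 12,500 square feet ≤ 15,700 square feet; seating 112 < 160 → Annual Authorization required.
Sec. 16-4. years in business 15 ≤ 18; seating 112 ≤ 140 → Established Business Certificate not required.
Sec. 16-5. does not sell alcoholic beverages; floor area 12,500 square feet ≤ 14,800 square feet → Standard Authorization not required.

Annual Authorization, Regulatory Permit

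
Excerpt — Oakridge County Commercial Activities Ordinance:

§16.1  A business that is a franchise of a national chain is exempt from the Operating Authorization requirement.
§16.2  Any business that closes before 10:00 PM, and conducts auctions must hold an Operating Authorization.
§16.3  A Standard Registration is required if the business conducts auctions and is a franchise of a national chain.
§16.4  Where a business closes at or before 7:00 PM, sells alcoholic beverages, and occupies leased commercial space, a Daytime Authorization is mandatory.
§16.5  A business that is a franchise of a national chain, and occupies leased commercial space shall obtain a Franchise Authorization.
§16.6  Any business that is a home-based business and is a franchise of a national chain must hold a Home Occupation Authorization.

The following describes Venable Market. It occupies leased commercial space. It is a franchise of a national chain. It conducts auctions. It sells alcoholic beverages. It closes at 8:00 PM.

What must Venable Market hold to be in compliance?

Franchise Authorization, Standard Registration

§16.1 is a franchise of a national chain → exempt from Operating Authorization.
§16.2 closes 8:00 PM, at/before 10:00 PM; conducts auctions → Operating Authorization required.
§16.3 conducts auctions; is a franchise of a national chain → Standard Registration required.
§16.4 closes 8:00 PM, after 7:00 PM; sells alcoholic beverages; occupies leased commercial space → Daytime Authorization not required.
§16.5 is a franchise of a national chain; occupies leased commercial space → Franchise Authorization required.
§16.6 occupies leased commercial space (not: is a home-based business); is a franchise of a national chain → Home Occupation Authorization not required.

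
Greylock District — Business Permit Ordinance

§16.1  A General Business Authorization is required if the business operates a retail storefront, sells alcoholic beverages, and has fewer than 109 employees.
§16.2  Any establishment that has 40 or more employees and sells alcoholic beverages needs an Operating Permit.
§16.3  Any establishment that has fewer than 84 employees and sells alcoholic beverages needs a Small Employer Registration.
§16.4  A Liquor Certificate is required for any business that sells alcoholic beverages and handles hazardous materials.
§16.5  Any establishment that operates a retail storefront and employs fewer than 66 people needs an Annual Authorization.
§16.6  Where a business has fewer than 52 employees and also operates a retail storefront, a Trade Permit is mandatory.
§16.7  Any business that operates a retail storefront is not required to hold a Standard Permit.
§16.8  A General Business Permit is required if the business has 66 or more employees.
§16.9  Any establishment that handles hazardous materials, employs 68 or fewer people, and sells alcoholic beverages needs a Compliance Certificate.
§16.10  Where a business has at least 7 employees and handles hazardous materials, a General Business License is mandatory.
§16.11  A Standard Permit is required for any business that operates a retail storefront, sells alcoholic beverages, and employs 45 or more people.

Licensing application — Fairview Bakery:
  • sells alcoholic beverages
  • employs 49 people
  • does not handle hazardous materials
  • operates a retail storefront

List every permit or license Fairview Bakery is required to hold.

Annual Authorization, General Business Authorization, Operating Permit, Small Employer Registration, Trade Permit

§16.1 operates a retail storefront; sells alcoholic beverages; employees 49 < 109 → General Business Authorization required.
§16.2 employees 49 ≥ 40; sells alcoholic beverages → Operating Permit required.
§16.3 employees 49 < 84; sells alcoholic beverages → Small Employer Registration required.
§16.4 sells alcoholic beverages; does not handle hazardous materials → Liquor Certificate not required.
§16.5 operates a retail storefront; employees 49 < 66 → Annual Authorization required.
§16.6 employees 49 < 52; operates a retail storefront → Trade Permit required.
§16.7 operates a retail storefront → exempt from Standard Permit.
§16.8 employees 49 < 66 → General Business Permit not required.
§16.9 does not handle hazardous materials; employees 49 ≤ 68; sells alcoholic beverages → Compliance Certificate not required.
§16.10 employees 49 ≥ 7; does not handle hazardous materials → General Business License not required.
§16.11 operates a retail storefront; sells alcoholic beverages; employees 49 ≥ 45 → Standard Permit required.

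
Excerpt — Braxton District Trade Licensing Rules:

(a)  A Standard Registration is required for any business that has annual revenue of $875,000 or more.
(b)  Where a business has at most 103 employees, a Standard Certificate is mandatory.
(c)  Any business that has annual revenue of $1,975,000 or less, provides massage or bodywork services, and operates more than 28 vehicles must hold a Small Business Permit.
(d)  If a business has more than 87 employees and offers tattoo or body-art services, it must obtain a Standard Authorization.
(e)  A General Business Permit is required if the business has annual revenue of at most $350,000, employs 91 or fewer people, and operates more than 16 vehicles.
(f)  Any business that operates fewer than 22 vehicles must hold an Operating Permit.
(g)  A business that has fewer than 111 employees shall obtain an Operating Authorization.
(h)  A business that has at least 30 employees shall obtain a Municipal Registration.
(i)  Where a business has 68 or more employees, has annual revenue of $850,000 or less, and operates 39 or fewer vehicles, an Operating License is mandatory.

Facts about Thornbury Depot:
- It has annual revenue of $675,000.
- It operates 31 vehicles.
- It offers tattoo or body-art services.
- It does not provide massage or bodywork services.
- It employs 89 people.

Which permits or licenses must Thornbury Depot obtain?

(a) revenue $675,000 < $875,000 → Standard Registration not required.
(b) employees 89 ≤ 103 → Standard Certificate required.
(c) revenue $675,000 ≤ $1,975,000; does not provide massage or bodywork services; vehicles 31 > 28 → Small Business Permit not required.
(d) employees 89 > 87; offers tattoo or body-art services → Standard Authorization required.
(e) revenue $675,000 > $350,000; employees 89 ≤ 91; vehicles 31 > 16 → General Business Permit not required.
(f) vehicles 31 ≥ 22 → Operating Permit not required.
(g) employees 89 < 111 → Operating Authorization required.
(h) employees 89 ≥ 30 → Municipal Registration required.
(i) employees 89 ≥ 68; revenue $675,000 ≤ $850,000; vehicles 31 ≤ 39 → Operating License required.

Municipal Registration, Operating Authorization, Operating License, Standard Authorization, Standard Certificate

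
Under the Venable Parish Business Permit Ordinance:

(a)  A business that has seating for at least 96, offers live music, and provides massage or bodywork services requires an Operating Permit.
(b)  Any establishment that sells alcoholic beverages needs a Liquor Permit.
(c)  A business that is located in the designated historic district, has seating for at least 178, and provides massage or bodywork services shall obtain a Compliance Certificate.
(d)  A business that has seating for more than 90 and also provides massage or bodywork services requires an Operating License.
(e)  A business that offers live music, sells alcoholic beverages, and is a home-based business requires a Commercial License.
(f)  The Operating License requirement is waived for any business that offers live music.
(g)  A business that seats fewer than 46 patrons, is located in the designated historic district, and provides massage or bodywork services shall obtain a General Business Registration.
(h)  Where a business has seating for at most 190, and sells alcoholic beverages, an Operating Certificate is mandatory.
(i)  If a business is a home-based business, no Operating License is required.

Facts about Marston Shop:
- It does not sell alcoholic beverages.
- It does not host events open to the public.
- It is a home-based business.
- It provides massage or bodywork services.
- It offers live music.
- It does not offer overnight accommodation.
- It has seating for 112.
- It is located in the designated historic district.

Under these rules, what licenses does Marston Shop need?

Operating Permit

(a) seating 112 ≥ 96; offers live music; provides massage or bodywork services → Operating Permit required.
(b) does not sell alcoholic beverages → Liquor Permit not required.
(c) is located in the designated historic district; seating 112 < 178; provides massage or bodywork services → Compliance Certificate not required.
(d) seating 112 > 90; provides massage or bodywork services → Operating License required.
(e) offers live music; does not sell alcoholic beverages; is a home-based business → Commercial License not required.
(f) offers live music → exempt from Operating License.
(g) seating 112 ≥ 46; is located in the designated historic district; provides massage or bodywork services → General Business Registration not required.
(h) seating 112 ≤ 190; does not sell alcoholic beverages → Operating Certificate not required.
(i) is a home-based business → exempt from Operating License.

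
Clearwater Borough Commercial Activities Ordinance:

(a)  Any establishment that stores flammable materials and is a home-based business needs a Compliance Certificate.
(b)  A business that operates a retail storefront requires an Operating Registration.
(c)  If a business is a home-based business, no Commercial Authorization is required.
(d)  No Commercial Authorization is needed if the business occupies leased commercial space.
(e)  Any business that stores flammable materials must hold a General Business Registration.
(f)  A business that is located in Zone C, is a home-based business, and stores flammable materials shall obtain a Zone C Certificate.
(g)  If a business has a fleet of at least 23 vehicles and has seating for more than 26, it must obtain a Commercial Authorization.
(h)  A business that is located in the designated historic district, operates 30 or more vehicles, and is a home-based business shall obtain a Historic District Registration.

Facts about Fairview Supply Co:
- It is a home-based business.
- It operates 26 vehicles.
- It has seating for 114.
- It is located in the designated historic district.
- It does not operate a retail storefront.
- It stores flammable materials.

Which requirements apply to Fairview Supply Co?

(a) stores flammable materials; is a home-based business → Compliance Certificate required.
(b) does not operate a retail storefront → Operating Registration not required.
(c) is a home-based business → exempt from Commercial Authorization.
(d) is a home-based business (not: occupies leased commercial space) → Commercial Authorization exemption does not apply.
(e) stores flammable materials → General Business Registration required.
(f) is located in the designated historic district (not: is located in Zone C); is a home-based business; stores flammable materials → Zone C Certificate not required.
(g) vehicles 26 ≥ 23; seating 114 > 26 → Commercial Authorization required.
(h) is located in the designated historic district; vehicles 26 < 30; is a home-based business → Historic District Registration not required.

Compliance Certificate, General Business Registration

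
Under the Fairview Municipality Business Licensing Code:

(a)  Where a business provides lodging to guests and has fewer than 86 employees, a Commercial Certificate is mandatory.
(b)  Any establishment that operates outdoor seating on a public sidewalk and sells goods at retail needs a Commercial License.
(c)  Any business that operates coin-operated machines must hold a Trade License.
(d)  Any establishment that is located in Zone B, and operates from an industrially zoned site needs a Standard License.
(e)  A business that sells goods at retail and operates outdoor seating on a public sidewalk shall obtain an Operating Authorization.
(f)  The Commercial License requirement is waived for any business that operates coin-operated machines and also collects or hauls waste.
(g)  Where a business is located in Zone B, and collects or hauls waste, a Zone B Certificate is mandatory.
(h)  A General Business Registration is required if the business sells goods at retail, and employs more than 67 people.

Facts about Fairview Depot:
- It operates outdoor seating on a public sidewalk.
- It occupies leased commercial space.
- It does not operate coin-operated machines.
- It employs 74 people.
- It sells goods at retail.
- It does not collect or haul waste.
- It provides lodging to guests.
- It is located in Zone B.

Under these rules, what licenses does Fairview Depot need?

Commercial Certificate, Commercial License, General Business Registration, Operating Authorization

(a) provides lodging to guests; employees 74 < 86 → Commercial Certificate required.
(b) operates outdoor seating on a public sidewalk; sells goods at retail → Commercial License required.
(c) does not operate coin-operated machines → Trade License not required.
(d) is located in Zone B; occupies leased commercial space (not: operates from an industrially zoned site) → Standard License not required.
(e) sells goods at retail; operates outdoor seating on a public sidewalk → Operating Authorization required.
(f) does not operate coin-operated machines; does not collect or haul waste → Commercial License exemption does not apply.
(g) is located in Zone B; does not collect or haul waste → Zone B Certificate not required.
(h) sells goods at retail; employees 74 > 67 → General Business Registration required.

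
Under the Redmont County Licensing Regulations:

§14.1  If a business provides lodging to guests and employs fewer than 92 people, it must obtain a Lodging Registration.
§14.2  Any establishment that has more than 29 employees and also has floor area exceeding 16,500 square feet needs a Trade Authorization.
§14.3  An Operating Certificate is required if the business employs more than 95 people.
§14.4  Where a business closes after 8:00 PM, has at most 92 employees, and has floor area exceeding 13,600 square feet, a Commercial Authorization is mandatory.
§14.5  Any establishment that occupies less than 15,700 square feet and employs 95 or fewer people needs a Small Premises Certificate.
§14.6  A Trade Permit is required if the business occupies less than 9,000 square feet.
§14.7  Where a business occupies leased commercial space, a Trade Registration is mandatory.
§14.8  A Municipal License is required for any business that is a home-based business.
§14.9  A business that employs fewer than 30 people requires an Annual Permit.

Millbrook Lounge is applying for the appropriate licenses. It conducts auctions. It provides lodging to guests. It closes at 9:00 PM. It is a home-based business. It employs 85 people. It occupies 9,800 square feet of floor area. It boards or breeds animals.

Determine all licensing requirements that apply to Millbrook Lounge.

§14.1 provides lodging to guests; employees 85 < 92 → Lodging Registration required.
§14.2 employees 85 > 29; floor area 9,800 square feet ≤ 16,500 square feet → Trade Authorization not required.
§14.3 employees 85 ≤ 95 → Operating Certificate not required.
§14.4 closes 9:00 PM, after 8:00 PM; employees 85 ≤ 92; floor area 9,800 square feet ≤ 13,600 square feet → Commercial Authorization not required.
§14.5 floor area 9,800 square feet < 15,700 square feet; employees 85 ≤ 95 → Small Premises Certificate required.
§14.6 floor area 9,800 square feet ≥ 9,000 square feet → Trade Permit not required.
§14.7 is a home-based business (not: occupies leased commercial space) → Trade Registration not required.
§14.8 is a home-based business → Municipal License required.
§14.9 employees 85 ≥ 30 → Annual Permit not required.

Lodging Registration, Municipal License, Small Premises Certificate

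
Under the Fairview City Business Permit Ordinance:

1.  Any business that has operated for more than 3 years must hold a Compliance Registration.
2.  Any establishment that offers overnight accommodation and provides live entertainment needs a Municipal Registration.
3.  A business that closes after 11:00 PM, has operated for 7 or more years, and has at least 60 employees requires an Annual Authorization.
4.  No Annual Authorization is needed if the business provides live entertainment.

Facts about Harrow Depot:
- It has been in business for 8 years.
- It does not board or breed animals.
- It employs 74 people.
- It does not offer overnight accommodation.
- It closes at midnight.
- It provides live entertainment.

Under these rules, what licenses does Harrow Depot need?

1. years in business 8 > 3 → Compliance Registration required.
2. does not offer overnight accommodation; provides live entertainment → Municipal Registration not required.
3. closes midnight, after 11:00 PM; years in business 8 ≥ 7; employees 74 ≥ 60 → Annual Authorization required.
4. provides live entertainment → exempt from Annual Authorization.

Compliance Registration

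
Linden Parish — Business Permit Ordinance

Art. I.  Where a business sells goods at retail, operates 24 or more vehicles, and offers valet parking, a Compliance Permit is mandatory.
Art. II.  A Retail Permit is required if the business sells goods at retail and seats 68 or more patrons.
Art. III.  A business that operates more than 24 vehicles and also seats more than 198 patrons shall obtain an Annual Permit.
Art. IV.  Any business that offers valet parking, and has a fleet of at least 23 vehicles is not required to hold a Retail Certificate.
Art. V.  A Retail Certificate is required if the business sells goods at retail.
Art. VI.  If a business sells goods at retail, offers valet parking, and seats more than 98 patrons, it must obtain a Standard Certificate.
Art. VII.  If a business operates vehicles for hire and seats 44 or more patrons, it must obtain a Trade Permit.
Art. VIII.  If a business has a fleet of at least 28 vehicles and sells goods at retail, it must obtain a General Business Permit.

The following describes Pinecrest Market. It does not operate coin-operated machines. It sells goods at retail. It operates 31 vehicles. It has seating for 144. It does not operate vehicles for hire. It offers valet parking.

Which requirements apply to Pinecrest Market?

Compliance Permit, General Business Permit, Retail Permit, Standard Certificate

Art. I. sells goods at retail; vehicles 31 ≥ 24; offers valet parking → Compliance Permit required.
Art. II. sells goods at retail; seating 144 ≥ 68 → Retail Permit required.
Art. III. vehicles 31 > 24; seating 144 ≤ 198 → Annual Permit not required.
Art. IV. offers valet parking; vehicles 31 ≥ 23 → exempt from Retail Certificate.
Art. V. sells goods at retail → Retail Certificate required.
Art. VI. sells goods at retail; offers valet parking; seating 144 > 98 → Standard Certificate required.
Art. VII. does not operate vehicles for hire; seating 144 ≥ 44 → Trade Permit not required.
Art. VIII. vehicles 31 ≥ 28; sells goods at retail → General Business Permit required.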